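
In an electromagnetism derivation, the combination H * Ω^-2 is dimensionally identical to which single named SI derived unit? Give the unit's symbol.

F

H = kg·m²·s⁻²·A⁻².
Ω = kg·m²·s⁻³·A⁻².
So Ω⁻² = kg⁻²·m⁻⁴·s⁶·A⁴.
Combining: H·Ω⁻² = (kg·m²·s⁻²·A⁻²) · (kg⁻²·m⁻⁴·s⁶·A⁴) = kg⁻¹·m⁻²·s⁴·A².
kg⁻¹·m⁻²·s⁴·A² is the base-SI form of the farad.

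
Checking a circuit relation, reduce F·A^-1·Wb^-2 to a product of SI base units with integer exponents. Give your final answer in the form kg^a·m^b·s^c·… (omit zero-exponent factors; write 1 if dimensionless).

kg⁻³·m⁻⁶·s⁸·A³

F = C/V (capacitance = charge per voltage),
    = A·s/(kg·m²·s⁻³·A⁻¹) (substituting C and V),
    = kg⁻¹·m⁻²·s⁴·A².
Wb = V·s (flux: a volt is a weber per second),
    = kg·m²·s⁻²·A⁻¹.
So Wb⁻² = kg⁻²·m⁻⁴·s⁴·A².
Combining: F·A⁻¹·Wb⁻² = (kg⁻¹·m⁻²·s⁴·A²) · A⁻¹ · (kg⁻²·m⁻⁴·s⁴·A²) = kg⁻³·m⁻⁶·s⁸·A³.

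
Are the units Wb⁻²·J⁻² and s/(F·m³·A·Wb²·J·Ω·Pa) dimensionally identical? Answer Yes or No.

Left side:
  Wb = kg·m²·s⁻²·A⁻¹.
  So Wb⁻² = kg⁻²·m⁻⁴·s⁴·A².
  J = kg·m²·s⁻².
  So J⁻² = kg⁻²·m⁻⁴·s⁴.
  Combining: Wb⁻²·J⁻² = (kg⁻²·m⁻⁴·s⁴·A²) · (kg⁻²·m⁻⁴·s⁴) = kg⁻⁴·m⁻⁸·s⁸·A².
Right side:
  F = C/V (capacitance = charge per voltage),
      = A·s/(kg·m²·s⁻³·A⁻¹) (substituting C and V),
      = kg⁻¹·m⁻²·s⁴·A².
  So F⁻¹ = kg·m²·s⁻⁴·A⁻².
  Wb = V·s (flux: a volt is a weber per second),
      = kg·m²·s⁻²·A⁻¹.
  So Wb⁻² = kg⁻²·m⁻⁴·s⁴·A².
  J = N·m (work = force × distance),
      = kg·m²·s⁻².
  So J⁻¹ = kg⁻¹·m⁻²·s².
  Ω = V/A (resistance = voltage per current),
      = kg·m²·s⁻³·A⁻².
  So Ω⁻¹ = kg⁻¹·m⁻²·s³·A².
  Pa = N/m² (pressure = force per area),
      = kg·m⁻¹·s⁻².
  So Pa⁻¹ = kg⁻¹·m·s².
  Combining: F⁻¹·m⁻³·A⁻¹·Wb⁻²·J⁻¹·Ω⁻¹·s·Pa⁻¹ = (kg·m²·s⁻⁴·A⁻²) · m⁻³ · A⁻¹ · (kg⁻²·m⁻⁴·s⁴·A²) · (kg⁻¹·m⁻²·s²) · (kg⁻¹·m⁻²·s³·A²) · s · (kg⁻¹·m·s²) = kg⁻⁴·m⁻⁸·s⁸·A.
Left is kg⁻⁴·m⁻⁸·s⁸·A²; right is kg⁻⁴·m⁻⁸·s⁸·A — different.

No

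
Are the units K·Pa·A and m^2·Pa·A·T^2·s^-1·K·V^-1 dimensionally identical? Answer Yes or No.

Left side:
  Pa = N/m² (pressure = force per area),
      = kg·m⁻¹·s⁻².
  Combining: K·Pa·A = K · (kg·m⁻¹·s⁻²) · A = kg·m⁻¹·s⁻²·A·K.
Right side:
  Pa = N/m² (pressure = force per area),
      = kg·m⁻¹·s⁻².
  T = Wb/m² (flux density = flux per area),
      = kg·s⁻²·A⁻¹.
  So T² = kg²·s⁻⁴·A⁻².
  V = W/A (potential = power per current),
      = kg·m²·s⁻³·A⁻¹.
  So V⁻¹ = kg⁻¹·m⁻²·s³·A.
  Combining: m²·Pa·A·T²·s⁻¹·K·V⁻¹ = m² · (kg·m⁻¹·s⁻²) · A · (kg²·s⁻⁴·A⁻²) · s⁻¹ · K · (kg⁻¹·m⁻²·s³·A) = kg²·m⁻¹·s⁻⁴·K.
Left is kg·m⁻¹·s⁻²·A·K; right is kg²·m⁻¹·s⁻⁴·K — different.

No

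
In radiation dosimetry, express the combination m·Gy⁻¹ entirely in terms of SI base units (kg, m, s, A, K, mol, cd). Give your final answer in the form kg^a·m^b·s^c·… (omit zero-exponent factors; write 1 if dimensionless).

m⁻¹·s²

Gy = J/kg (absorbed dose = energy per mass),
    = m²·s⁻².
So Gy⁻¹ = m⁻²·s².
Combining: m·Gy⁻¹ = m · (m⁻²·s²) = m⁻¹·s².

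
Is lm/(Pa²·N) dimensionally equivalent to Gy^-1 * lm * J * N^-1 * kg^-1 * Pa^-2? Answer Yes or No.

Yes

Left side:
  Pa = kg·m⁻¹·s⁻².
  So Pa⁻² = kg⁻²·m²·s⁴.
  lm = cd.
  N = kg·m·s⁻².
  So N⁻¹ = kg⁻¹·m⁻¹·s².
  Combining: Pa⁻²·lm·N⁻¹ = (kg⁻²·m²·s⁴) · cd · (kg⁻¹·m⁻¹·s²) = kg⁻³·m·s⁶·cd.
Right side:
  Gy = m²·s⁻².
  So Gy⁻¹ = m⁻²·s².
  lm = cd.
  J = kg·m²·s⁻².
  N = kg·m·s⁻².
  So N⁻¹ = kg⁻¹·m⁻¹·s².
  Pa = kg·m⁻¹·s⁻².
  So Pa⁻² = kg⁻²·m²·s⁴.
  Combining: Gy⁻¹·lm·J·N⁻¹·kg⁻¹·Pa⁻² = (m⁻²·s²) · cd · (kg·m²·s⁻²) · (kg⁻¹·m⁻¹·s²) · kg⁻¹ · (kg⁻²·m²·s⁴) = kg⁻³·m·s⁶·cd.
Both reduce to kg⁻³·m·s⁶·cd.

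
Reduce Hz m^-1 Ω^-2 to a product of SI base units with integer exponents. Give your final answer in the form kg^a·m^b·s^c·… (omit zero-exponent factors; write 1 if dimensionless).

Hz = s⁻¹.
Ω = kg·m²·s⁻³·A⁻².
So Ω⁻² = kg⁻²·m⁻⁴·s⁶·A⁴.
Combining: Hz·m⁻¹·Ω⁻² = s⁻¹ · m⁻¹ · (kg⁻²·m⁻⁴·s⁶·A⁴) = kg⁻²·m⁻⁵·s⁵·A⁴.

kg⁻²·m⁻⁵·s⁵·A⁴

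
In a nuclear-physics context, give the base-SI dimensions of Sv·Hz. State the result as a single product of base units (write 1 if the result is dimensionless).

Sv = J/kg (equivalent dose = energy per mass),
    = m²·s⁻².
Hz = 1/s = s⁻¹ (frequency is cycles per second).
Combining: Sv·Hz = (m²·s⁻²) · s⁻¹ = m²·s⁻³.

m²·s⁻³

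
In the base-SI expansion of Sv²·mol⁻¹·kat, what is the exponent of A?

Sv = J/kg (equivalent dose = energy per mass),
    = m²·s⁻².
So Sv² = m⁴·s⁻⁴.
kat = mol/s = s⁻¹·mol (catalytic activity).
Combining: Sv²·mol⁻¹·kat = (m⁴·s⁻⁴) · mol⁻¹ · (s⁻¹·mol) = m⁴·s⁻⁵.
The exponent of A is 0.

0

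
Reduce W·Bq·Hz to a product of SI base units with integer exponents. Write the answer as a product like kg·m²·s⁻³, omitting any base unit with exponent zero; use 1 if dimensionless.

W = kg·m²·s⁻³.
Bq = s⁻¹.
Hz = s⁻¹.
Combining: W·Bq·Hz = (kg·m²·s⁻³) · s⁻¹ · s⁻¹ = kg·m²·s⁻⁵.

kg·m²·s⁻⁵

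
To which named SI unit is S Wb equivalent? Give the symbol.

S = kg⁻¹·m⁻²·s³·A².
Wb = kg·m²·s⁻²·A⁻¹.
Combining: S·Wb = (kg⁻¹·m⁻²·s³·A²) · (kg·m²·s⁻²·A⁻¹) = s·A.
s·A is the base-SI form of the coulomb.

C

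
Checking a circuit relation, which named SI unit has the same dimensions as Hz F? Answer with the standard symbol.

S

Hz = s⁻¹.
F = kg⁻¹·m⁻²·s⁴·A².
Combining: Hz·F = s⁻¹ · (kg⁻¹·m⁻²·s⁴·A²) = kg⁻¹·m⁻²·s³·A².
kg⁻¹·m⁻²·s³·A² is the base-SI form of the siemens.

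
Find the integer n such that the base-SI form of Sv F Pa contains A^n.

2

Sv = m²·s⁻².
F = kg⁻¹·m⁻²·s⁴·A².
Pa = kg·m⁻¹·s⁻².
Combining: Sv·F·Pa = (m²·s⁻²) · (kg⁻¹·m⁻²·s⁴·A²) · (kg·m⁻¹·s⁻²) = m⁻¹·A².
The exponent of A is 2.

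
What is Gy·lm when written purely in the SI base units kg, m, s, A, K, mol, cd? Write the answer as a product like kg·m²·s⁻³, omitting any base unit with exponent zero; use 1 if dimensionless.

Gy = m²·s⁻².
lm = cd.
Combining: Gy·lm = (m²·s⁻²) · cd = m²·s⁻²·cd.

m²·s⁻²·cd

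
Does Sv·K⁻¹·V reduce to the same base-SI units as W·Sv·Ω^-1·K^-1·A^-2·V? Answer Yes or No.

Left side:
  Sv = J/kg (equivalent dose = energy per mass),
      = m²·s⁻².
  V = W/A (potential = power per current),
      = kg·m²·s⁻³·A⁻¹.
  Combining: Sv·K⁻¹·V = (m²·s⁻²) · K⁻¹ · (kg·m²·s⁻³·A⁻¹) = kg·m⁴·s⁻⁵·A⁻¹·K⁻¹.
Right side:
  W = kg·m²·s⁻³.
  Sv = m²·s⁻².
  Ω = kg·m²·s⁻³·A⁻².
  So Ω⁻¹ = kg⁻¹·m⁻²·s³·A².
  V = kg·m²·s⁻³·A⁻¹.
  Combining: W·Sv·Ω⁻¹·K⁻¹·A⁻²·V = (kg·m²·s⁻³) · (m²·s⁻²) · (kg⁻¹·m⁻²·s³·A²) · K⁻¹ · A⁻² · (kg·m²·s⁻³·A⁻¹) = kg·m⁴·s⁻⁵·A⁻¹·K⁻¹.
Both reduce to kg·m⁴·s⁻⁵·A⁻¹·K⁻¹.

Yes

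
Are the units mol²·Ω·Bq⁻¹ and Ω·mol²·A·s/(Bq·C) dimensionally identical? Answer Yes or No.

Left side:
  Ω = kg·m²·s⁻³·A⁻².
  Bq = s⁻¹.
  So Bq⁻¹ = s.
  Combining: mol²·Ω·Bq⁻¹ = mol² · (kg·m²·s⁻³·A⁻²) · s = kg·m²·s⁻²·A⁻²·mol².
Right side:
  Bq = 1/s = s⁻¹ (activity is decays per second).
  So Bq⁻¹ = s.
  C = A·s = s·A (charge = current × time).
  So C⁻¹ = s⁻¹·A⁻¹.
  Ω = V/A (resistance = voltage per current),
      = kg·m²·s⁻³·A⁻².
  Combining: Bq⁻¹·C⁻¹·Ω·mol²·A·s = s · (s⁻¹·A⁻¹) · (kg·m²·s⁻³·A⁻²) · mol² · A · s = kg·m²·s⁻²·A⁻²·mol².
Both reduce to kg·m²·s⁻²·A⁻²·mol².

Yes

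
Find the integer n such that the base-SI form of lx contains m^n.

lx = m⁻²·cd.
The exponent of m is -2.

-2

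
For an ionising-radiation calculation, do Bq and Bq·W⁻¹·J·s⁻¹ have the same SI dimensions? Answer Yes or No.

Yes

Left side:
  Bq = 1/s = s⁻¹ (activity is decays per second).
Right side:
  Bq = s⁻¹.
  W = kg·m²·s⁻³.
  So W⁻¹ = kg⁻¹·m⁻²·s³.
  J = kg·m²·s⁻².
  Combining: Bq·W⁻¹·J·s⁻¹ = s⁻¹ · (kg⁻¹·m⁻²·s³) · (kg·m²·s⁻²) · s⁻¹ = s⁻¹.
Both reduce to s⁻¹.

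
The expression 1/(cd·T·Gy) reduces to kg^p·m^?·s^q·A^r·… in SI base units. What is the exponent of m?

-2

T = Wb/m² (flux density = flux per area),
    = kg·s⁻²·A⁻¹.
So T⁻¹ = kg⁻¹·s²·A.
Gy = J/kg (absorbed dose = energy per mass),
    = m²·s⁻².
So Gy⁻¹ = m⁻²·s².
Combining: cd⁻¹·T⁻¹·Gy⁻¹ = cd⁻¹ · (kg⁻¹·s²·A) · (m⁻²·s²) = kg⁻¹·m⁻²·s⁴·A·cd⁻¹.
The exponent of m is -2.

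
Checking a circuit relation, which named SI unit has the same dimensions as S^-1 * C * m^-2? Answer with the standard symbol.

S = kg⁻¹·m⁻²·s³·A².
So S⁻¹ = kg·m²·s⁻³·A⁻².
C = s·A.
Combining: S⁻¹·C·m⁻² = (kg·m²·s⁻³·A⁻²) · (s·A) · m⁻² = kg·s⁻²·A⁻¹.
kg·s⁻²·A⁻¹ is the base-SI form of the tesla.

T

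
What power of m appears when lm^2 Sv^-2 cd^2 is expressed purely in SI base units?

lm = cd.
So lm² = cd².
Sv = m²·s⁻².
So Sv⁻² = m⁻⁴·s⁴.
Combining: lm²·Sv⁻²·cd² = cd² · (m⁻⁴·s⁴) · cd² = m⁻⁴·s⁴·cd⁴.
The exponent of m is -4.

-4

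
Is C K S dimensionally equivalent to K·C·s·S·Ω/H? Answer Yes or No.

Yes

Left side:
  C = A·s = s·A (charge = current × time).
  S = 1/Ω (conductance is reciprocal resistance),
      = kg⁻¹·m⁻²·s³·A².
  Combining: C·K·S = (s·A) · K · (kg⁻¹·m⁻²·s³·A²) = kg⁻¹·m⁻²·s⁴·A³·K.
Right side:
  C = A·s = s·A (charge = current × time).
  H = Wb/A (inductance = flux per current),
      = kg·m²·s⁻²·A⁻².
  So H⁻¹ = kg⁻¹·m⁻²·s²·A².
  S = 1/Ω (conductance is reciprocal resistance),
      = kg⁻¹·m⁻²·s³·A².
  Ω = V/A (resistance = voltage per current),
      = kg·m²·s⁻³·A⁻².
  Combining: K·C·H⁻¹·s·S·Ω = K · (s·A) · (kg⁻¹·m⁻²·s²·A²) · s · (kg⁻¹·m⁻²·s³·A²) · (kg·m²·s⁻³·A⁻²) = kg⁻¹·m⁻²·s⁴·A³·K.
Both reduce to kg⁻¹·m⁻²·s⁴·A³·K.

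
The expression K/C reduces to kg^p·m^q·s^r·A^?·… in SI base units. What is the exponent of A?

C = A·s = s·A (charge = current × time).
So C⁻¹ = s⁻¹·A⁻¹.
Combining: C⁻¹·K = (s⁻¹·A⁻¹) · K = s⁻¹·A⁻¹·K.
The exponent of A is -1.

-1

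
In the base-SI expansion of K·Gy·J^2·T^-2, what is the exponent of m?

Gy = J/kg (absorbed dose = energy per mass),
    = m²·s⁻².
J = N·m (work = force × distance),
    = kg·m²·s⁻².
So J² = kg²·m⁴·s⁻⁴.
T = Wb/m² (flux density = flux per area),
    = kg·s⁻²·A⁻¹.
So T⁻² = kg⁻²·s⁴·A².
Combining: K·Gy·J²·T⁻² = K · (m²·s⁻²) · (kg²·m⁴·s⁻⁴) · (kg⁻²·s⁴·A²) = m⁶·s⁻²·A²·K.
The exponent of m is 6.

6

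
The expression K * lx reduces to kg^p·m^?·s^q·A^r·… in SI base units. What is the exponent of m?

lx = lm/m² (illuminance = luminous flux per area),
    = m⁻²·cd.
Combining: K·lx = K · (m⁻²·cd) = m⁻²·K·cd.
The exponent of m is -2.

-2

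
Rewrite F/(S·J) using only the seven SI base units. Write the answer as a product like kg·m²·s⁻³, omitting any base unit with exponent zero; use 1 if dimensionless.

kg⁻¹·m⁻²·s³

S = 1/Ω (conductance is reciprocal resistance),
    = kg⁻¹·m⁻²·s³·A².
So S⁻¹ = kg·m²·s⁻³·A⁻².
J = N·m (work = force × distance),
    = kg·m²·s⁻².
So J⁻¹ = kg⁻¹·m⁻²·s².
F = C/V (capacitance = charge per voltage),
    = A·s/(kg·m²·s⁻³·A⁻¹) (substituting C and V),
    = kg⁻¹·m⁻²·s⁴·A².
Combining: S⁻¹·J⁻¹·F = (kg·m²·s⁻³·A⁻²) · (kg⁻¹·m⁻²·s²) · (kg⁻¹·m⁻²·s⁴·A²) = kg⁻¹·m⁻²·s³.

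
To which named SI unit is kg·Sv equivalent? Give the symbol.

Sv = J/kg (equivalent dose = energy per mass),
    = m²·s⁻².
Combining: kg·Sv = kg · (m²·s⁻²) = kg·m²·s⁻².
kg·m²·s⁻² is the base-SI form of the joule.

J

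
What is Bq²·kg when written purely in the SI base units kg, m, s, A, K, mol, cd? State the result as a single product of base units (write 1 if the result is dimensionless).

Bq = s⁻¹.
So Bq² = s⁻².
Combining: Bq²·kg = s⁻² · kg = kg·s⁻².

kg·s⁻²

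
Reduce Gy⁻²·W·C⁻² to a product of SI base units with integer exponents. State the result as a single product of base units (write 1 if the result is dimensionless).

Gy = m²·s⁻².
So Gy⁻² = m⁻⁴·s⁴.
W = kg·m²·s⁻³.
C = s·A.
So C⁻² = s⁻²·A⁻².
Combining: Gy⁻²·W·C⁻² = (m⁻⁴·s⁴) · (kg·m²·s⁻³) · (s⁻²·A⁻²) = kg·m⁻²·s⁻¹·A⁻².

kg·m⁻²·s⁻¹·A⁻²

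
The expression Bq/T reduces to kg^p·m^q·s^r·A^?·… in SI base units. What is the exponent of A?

Bq = s⁻¹.
T = kg·s⁻²·A⁻¹.
So T⁻¹ = kg⁻¹·s²·A.
Combining: Bq·T⁻¹ = s⁻¹ · (kg⁻¹·s²·A) = kg⁻¹·s·A.
The exponent of A is 1.

1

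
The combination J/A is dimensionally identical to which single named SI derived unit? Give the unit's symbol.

J = N·m (work = force × distance),
    = kg·m²·s⁻².
Combining: J·A⁻¹ = (kg·m²·s⁻²) · A⁻¹ = kg·m²·s⁻²·A⁻¹.
kg·m²·s⁻²·A⁻¹ is the base-SI form of the weber.

Wb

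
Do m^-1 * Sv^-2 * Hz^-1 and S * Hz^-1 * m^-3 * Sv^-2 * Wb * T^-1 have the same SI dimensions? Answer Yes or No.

Left side:
  Sv = J/kg (equivalent dose = energy per mass),
      = m²·s⁻².
  So Sv⁻² = m⁻⁴·s⁴.
  Hz = 1/s = s⁻¹ (frequency is cycles per second).
  So Hz⁻¹ = s.
  Combining: m⁻¹·Sv⁻²·Hz⁻¹ = m⁻¹ · (m⁻⁴·s⁴) · s = m⁻⁵·s⁵.
Right side:
  S = 1/Ω (conductance is reciprocal resistance),
      = kg⁻¹·m⁻²·s³·A².
  Hz = 1/s = s⁻¹ (frequency is cycles per second).
  So Hz⁻¹ = s.
  Sv = J/kg (equivalent dose = energy per mass),
      = m²·s⁻².
  So Sv⁻² = m⁻⁴·s⁴.
  Wb = V·s (flux: a volt is a weber per second),
      = kg·m²·s⁻²·A⁻¹.
  T = Wb/m² (flux density = flux per area),
      = kg·s⁻²·A⁻¹.
  So T⁻¹ = kg⁻¹·s²·A.
  Combining: S·Hz⁻¹·m⁻³·Sv⁻²·Wb·T⁻¹ = (kg⁻¹·m⁻²·s³·A²) · s · m⁻³ · (m⁻⁴·s⁴) · (kg·m²·s⁻²·A⁻¹) · (kg⁻¹·s²·A) = kg⁻¹·m⁻⁷·s⁸·A².
Left is m⁻⁵·s⁵; right is kg⁻¹·m⁻⁷·s⁸·A² — different.

No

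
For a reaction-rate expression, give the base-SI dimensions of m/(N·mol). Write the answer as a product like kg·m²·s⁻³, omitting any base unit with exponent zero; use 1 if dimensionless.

kg⁻¹·s²·mol⁻¹

N = kg·m/s² = kg·m·s⁻² (force = mass × acceleration).
So N⁻¹ = kg⁻¹·m⁻¹·s².
Combining: N⁻¹·mol⁻¹·m = (kg⁻¹·m⁻¹·s²) · mol⁻¹ · m = kg⁻¹·s²·mol⁻¹.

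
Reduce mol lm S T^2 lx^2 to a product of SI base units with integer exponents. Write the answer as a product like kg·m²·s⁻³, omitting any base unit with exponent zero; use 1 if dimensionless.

kg·m⁻⁶·s⁻¹·mol·cd³

lm = cd.
S = kg⁻¹·m⁻²·s³·A².
T = kg·s⁻²·A⁻¹.
So T² = kg²·s⁻⁴·A⁻².
lx = m⁻²·cd.
So lx² = m⁻⁴·cd².
Combining: mol·lm·S·T²·lx² = mol · cd · (kg⁻¹·m⁻²·s³·A²) · (kg²·s⁻⁴·A⁻²) · (m⁻⁴·cd²) = kg·m⁻⁶·s⁻¹·mol·cd³.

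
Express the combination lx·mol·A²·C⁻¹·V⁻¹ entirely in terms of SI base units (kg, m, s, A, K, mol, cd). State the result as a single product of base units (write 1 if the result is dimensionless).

kg⁻¹·m⁻⁴·s²·A²·mol·cd

lx = m⁻²·cd.
C = s·A.
So C⁻¹ = s⁻¹·A⁻¹.
V = kg·m²·s⁻³·A⁻¹.
So V⁻¹ = kg⁻¹·m⁻²·s³·A.
Combining: lx·mol·A²·C⁻¹·V⁻¹ = (m⁻²·cd) · mol · A² · (s⁻¹·A⁻¹) · (kg⁻¹·m⁻²·s³·A) = kg⁻¹·m⁻⁴·s²·A²·mol·cd.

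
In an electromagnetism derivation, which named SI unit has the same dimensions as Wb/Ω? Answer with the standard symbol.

Ω = V/A (resistance = voltage per current),
    = kg·m²·s⁻³·A⁻².
So Ω⁻¹ = kg⁻¹·m⁻²·s³·A².
Wb = V·s (flux: a volt is a weber per second),
    = kg·m²·s⁻²·A⁻¹.
Combining: Ω⁻¹·Wb = (kg⁻¹·m⁻²·s³·A²) · (kg·m²·s⁻²·A⁻¹) = s·A.
s·A is the base-SI form of the coulomb.

C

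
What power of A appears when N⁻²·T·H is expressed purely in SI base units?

N = kg·m·s⁻².
So N⁻² = kg⁻²·m⁻²·s⁴.
T = kg·s⁻²·A⁻¹.
H = kg·m²·s⁻²·A⁻².
Combining: N⁻²·T·H = (kg⁻²·m⁻²·s⁴) · (kg·s⁻²·A⁻¹) · (kg·m²·s⁻²·A⁻²) = A⁻³.
The exponent of A is -3.

-3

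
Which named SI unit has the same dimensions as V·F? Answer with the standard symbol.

V = kg·m²·s⁻³·A⁻¹.
F = kg⁻¹·m⁻²·s⁴·A².
Combining: V·F = (kg·m²·s⁻³·A⁻¹) · (kg⁻¹·m⁻²·s⁴·A²) = s·A.
s·A is the base-SI form of the coulomb.

C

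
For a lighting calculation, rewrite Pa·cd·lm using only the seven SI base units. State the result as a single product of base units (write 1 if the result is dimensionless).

kg·m⁻¹·s⁻²·cd²

Pa = kg·m⁻¹·s⁻².
lm = cd.
Combining: Pa·cd·lm = (kg·m⁻¹·s⁻²) · cd · cd = kg·m⁻¹·s⁻²·cd².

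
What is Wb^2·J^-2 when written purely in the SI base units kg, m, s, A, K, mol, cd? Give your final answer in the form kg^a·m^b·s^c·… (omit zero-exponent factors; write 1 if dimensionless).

Wb = V·s (flux: a volt is a weber per second),
    = kg·m²·s⁻²·A⁻¹.
So Wb² = kg²·m⁴·s⁻⁴·A⁻².
J = N·m (work = force × distance),
    = kg·m²·s⁻².
So J⁻² = kg⁻²·m⁻⁴·s⁴.
Combining: Wb²·J⁻² = (kg²·m⁴·s⁻⁴·A⁻²) · (kg⁻²·m⁻⁴·s⁴) = A⁻².

A⁻²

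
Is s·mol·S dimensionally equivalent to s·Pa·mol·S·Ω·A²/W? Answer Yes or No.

Left side:
  S = kg⁻¹·m⁻²·s³·A².
  Combining: s·mol·S = s · mol · (kg⁻¹·m⁻²·s³·A²) = kg⁻¹·m⁻²·s⁴·A²·mol.
Right side:
  Pa = N/m² (pressure = force per area),
      = kg·m⁻¹·s⁻².
  W = J/s (power = energy per time),
      = kg·m²·s⁻³.
  So W⁻¹ = kg⁻¹·m⁻²·s³.
  S = 1/Ω (conductance is reciprocal resistance),
      = kg⁻¹·m⁻²·s³·A².
  Ω = V/A (resistance = voltage per current),
      = kg·m²·s⁻³·A⁻².
  Combining: s·Pa·mol·W⁻¹·S·Ω·A² = s · (kg·m⁻¹·s⁻²) · mol · (kg⁻¹·m⁻²·s³) · (kg⁻¹·m⁻²·s³·A²) · (kg·m²·s⁻³·A⁻²) · A² = m⁻³·s²·A²·mol.
Left is kg⁻¹·m⁻²·s⁴·A²·mol; right is m⁻³·s²·A²·mol — different.

No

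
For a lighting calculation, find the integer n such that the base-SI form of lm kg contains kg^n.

1

lm = cd·sr = cd (luminous flux; sr is dimensionless).
Combining: lm·kg = cd · kg = kg·cd.
The exponent of kg is 1.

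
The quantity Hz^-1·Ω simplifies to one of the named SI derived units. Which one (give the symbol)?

H

Hz = 1/s = s⁻¹ (frequency is cycles per second).
So Hz⁻¹ = s.
Ω = V/A (resistance = voltage per current),
    = kg·m²·s⁻³·A⁻².
Combining: Hz⁻¹·Ω = s · (kg·m²·s⁻³·A⁻²) = kg·m²·s⁻²·A⁻².
kg·m²·s⁻²·A⁻² is the base-SI form of the henry.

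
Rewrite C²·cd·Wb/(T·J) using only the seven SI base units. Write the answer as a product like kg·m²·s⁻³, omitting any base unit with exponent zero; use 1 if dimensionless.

T = kg·s⁻²·A⁻¹.
So T⁻¹ = kg⁻¹·s²·A.
C = s·A.
So C² = s²·A².
Wb = kg·m²·s⁻²·A⁻¹.
J = kg·m²·s⁻².
So J⁻¹ = kg⁻¹·m⁻²·s².
Combining: T⁻¹·C²·cd·Wb·J⁻¹ = (kg⁻¹·s²·A) · (s²·A²) · cd · (kg·m²·s⁻²·A⁻¹) · (kg⁻¹·m⁻²·s²) = kg⁻¹·s⁴·A²·cd.

kg⁻¹·s⁴·A²·cd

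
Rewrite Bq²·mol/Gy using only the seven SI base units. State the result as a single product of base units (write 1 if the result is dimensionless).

Bq = s⁻¹.
So Bq² = s⁻².
Gy = m²·s⁻².
So Gy⁻¹ = m⁻²·s².
Combining: Bq²·Gy⁻¹·mol = s⁻² · (m⁻²·s²) · mol = m⁻²·mol.

m⁻²·mol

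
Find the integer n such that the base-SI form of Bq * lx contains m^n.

Bq = s⁻¹.
lx = m⁻²·cd.
Combining: Bq·lx = s⁻¹ · (m⁻²·cd) = m⁻²·s⁻¹·cd.
The exponent of m is -2.

-2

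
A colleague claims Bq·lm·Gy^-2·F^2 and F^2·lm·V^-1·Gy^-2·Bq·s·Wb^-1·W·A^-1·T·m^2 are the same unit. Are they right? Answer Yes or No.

No

Left side:
  Bq = s⁻¹.
  lm = cd.
  Gy = m²·s⁻².
  So Gy⁻² = m⁻⁴·s⁴.
  F = kg⁻¹·m⁻²·s⁴·A².
  So F² = kg⁻²·m⁻⁴·s⁸·A⁴.
  Combining: Bq·lm·Gy⁻²·F² = s⁻¹ · cd · (m⁻⁴·s⁴) · (kg⁻²·m⁻⁴·s⁸·A⁴) = kg⁻²·m⁻⁸·s¹¹·A⁴·cd.
Right side:
  F = kg⁻¹·m⁻²·s⁴·A².
  So F² = kg⁻²·m⁻⁴·s⁸·A⁴.
  lm = cd.
  V = kg·m²·s⁻³·A⁻¹.
  So V⁻¹ = kg⁻¹·m⁻²·s³·A.
  Gy = m²·s⁻².
  So Gy⁻² = m⁻⁴·s⁴.
  Bq = s⁻¹.
  Wb = kg·m²·s⁻²·A⁻¹.
  So Wb⁻¹ = kg⁻¹·m⁻²·s²·A.
  W = kg·m²·s⁻³.
  T = kg·s⁻²·A⁻¹.
  Combining: F²·lm·V⁻¹·Gy⁻²·Bq·s·Wb⁻¹·W·A⁻¹·T·m² = (kg⁻²·m⁻⁴·s⁸·A⁴) · cd · (kg⁻¹·m⁻²·s³·A) · (m⁻⁴·s⁴) · s⁻¹ · s · (kg⁻¹·m⁻²·s²·A) · (kg·m²·s⁻³) · A⁻¹ · (kg·s⁻²·A⁻¹) · m² = kg⁻²·m⁻⁸·s¹²·A⁴·cd.
Left is kg⁻²·m⁻⁸·s¹¹·A⁴·cd; right is kg⁻²·m⁻⁸·s¹²·A⁴·cd — different.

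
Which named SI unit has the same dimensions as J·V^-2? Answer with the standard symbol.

F

J = kg·m²·s⁻².
V = kg·m²·s⁻³·A⁻¹.
So V⁻² = kg⁻²·m⁻⁴·s⁶·A².
Combining: J·V⁻² = (kg·m²·s⁻²) · (kg⁻²·m⁻⁴·s⁶·A²) = kg⁻¹·m⁻²·s⁴·A².
kg⁻¹·m⁻²·s⁴·A² is the base-SI form of the farad.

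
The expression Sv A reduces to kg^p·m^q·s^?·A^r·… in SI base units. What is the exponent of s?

Sv = m²·s⁻².
Combining: Sv·A = (m²·s⁻²) · A = m²·s⁻²·A.
The exponent of s is -2.

-2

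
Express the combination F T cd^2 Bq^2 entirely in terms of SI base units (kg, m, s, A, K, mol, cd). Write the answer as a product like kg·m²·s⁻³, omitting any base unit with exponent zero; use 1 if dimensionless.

m⁻²·A·cd²

F = kg⁻¹·m⁻²·s⁴·A².
T = kg·s⁻²·A⁻¹.
Bq = s⁻¹.
So Bq² = s⁻².
Combining: F·T·cd²·Bq² = (kg⁻¹·m⁻²·s⁴·A²) · (kg·s⁻²·A⁻¹) · cd² · s⁻² = m⁻²·A·cd².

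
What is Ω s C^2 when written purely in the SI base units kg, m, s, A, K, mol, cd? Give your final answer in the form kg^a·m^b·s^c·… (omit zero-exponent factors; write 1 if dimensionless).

kg·m²

Ω = kg·m²·s⁻³·A⁻².
C = s·A.
So C² = s²·A².
Combining: Ω·s·C² = (kg·m²·s⁻³·A⁻²) · s · (s²·A²) = kg·m².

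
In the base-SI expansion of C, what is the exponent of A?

C = A·s = s·A (charge = current × time).
The exponent of A is 1.

1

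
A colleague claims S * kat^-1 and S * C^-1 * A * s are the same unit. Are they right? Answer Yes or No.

No

Left side:
  S = 1/Ω (conductance is reciprocal resistance),
      = kg⁻¹·m⁻²·s³·A².
  kat = mol/s = s⁻¹·mol (catalytic activity).
  So kat⁻¹ = s·mol⁻¹.
  Combining: S·kat⁻¹ = (kg⁻¹·m⁻²·s³·A²) · (s·mol⁻¹) = kg⁻¹·m⁻²·s⁴·A²·mol⁻¹.
Right side:
  S = kg⁻¹·m⁻²·s³·A².
  C = s·A.
  So C⁻¹ = s⁻¹·A⁻¹.
  Combining: S·C⁻¹·A·s = (kg⁻¹·m⁻²·s³·A²) · (s⁻¹·A⁻¹) · A · s = kg⁻¹·m⁻²·s³·A².
Left is kg⁻¹·m⁻²·s⁴·A²·mol⁻¹; right is kg⁻¹·m⁻²·s³·A² — different.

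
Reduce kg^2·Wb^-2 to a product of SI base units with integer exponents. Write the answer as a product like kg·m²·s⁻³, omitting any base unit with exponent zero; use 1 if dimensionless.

m⁻⁴·s⁴·A²

Wb = kg·m²·s⁻²·A⁻¹.
So Wb⁻² = kg⁻²·m⁻⁴·s⁴·A².
Combining: kg²·Wb⁻² = kg² · (kg⁻²·m⁻⁴·s⁴·A²) = m⁻⁴·s⁴·A².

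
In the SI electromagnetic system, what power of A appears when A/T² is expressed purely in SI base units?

T = Wb/m² (flux density = flux per area),
    = kg·s⁻²·A⁻¹.
So T⁻² = kg⁻²·s⁴·A².
Combining: A·T⁻² = A · (kg⁻²·s⁴·A²) = kg⁻²·s⁴·A³.
The exponent of A is 3.

3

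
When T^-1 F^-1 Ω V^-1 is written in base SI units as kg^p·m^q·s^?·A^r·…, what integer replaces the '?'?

-2

T = Wb/m² (flux density = flux per area),
    = kg·s⁻²·A⁻¹.
So T⁻¹ = kg⁻¹·s²·A.
F = C/V (capacitance = charge per voltage),
    = A·s/(kg·m²·s⁻³·A⁻¹) (substituting C and V),
    = kg⁻¹·m⁻²·s⁴·A².
So F⁻¹ = kg·m²·s⁻⁴·A⁻².
Ω = V/A (resistance = voltage per current),
    = kg·m²·s⁻³·A⁻².
V = W/A (potential = power per current),
    = kg·m²·s⁻³·A⁻¹.
So V⁻¹ = kg⁻¹·m⁻²·s³·A.
Combining: T⁻¹·F⁻¹·Ω·V⁻¹ = (kg⁻¹·s²·A) · (kg·m²·s⁻⁴·A⁻²) · (kg·m²·s⁻³·A⁻²) · (kg⁻¹·m⁻²·s³·A) = m²·s⁻²·A⁻².
The exponent of s is -2.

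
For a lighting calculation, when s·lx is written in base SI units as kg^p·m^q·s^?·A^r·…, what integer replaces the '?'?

1

lx = lm/m² (illuminance = luminous flux per area),
    = m⁻²·cd.
Combining: s·lx = s · (m⁻²·cd) = m⁻²·s·cd.
The exponent of s is 1.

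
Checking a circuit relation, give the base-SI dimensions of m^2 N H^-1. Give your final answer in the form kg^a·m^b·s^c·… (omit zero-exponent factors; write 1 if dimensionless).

N = kg·m·s⁻².
H = kg·m²·s⁻²·A⁻².
So H⁻¹ = kg⁻¹·m⁻²·s²·A².
Combining: m²·N·H⁻¹ = m² · (kg·m·s⁻²) · (kg⁻¹·m⁻²·s²·A²) = m·A².

m·A²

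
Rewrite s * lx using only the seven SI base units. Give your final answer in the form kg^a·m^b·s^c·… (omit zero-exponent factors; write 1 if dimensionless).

m⁻²·s·cd

lx = lm/m² (illuminance = luminous flux per area),
    = m⁻²·cd.
Combining: s·lx = s · (m⁻²·cd) = m⁻²·s·cd.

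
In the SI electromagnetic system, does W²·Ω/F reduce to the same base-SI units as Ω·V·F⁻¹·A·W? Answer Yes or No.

Left side:
  W = kg·m²·s⁻³.
  So W² = kg²·m⁴·s⁻⁶.
  F = kg⁻¹·m⁻²·s⁴·A².
  So F⁻¹ = kg·m²·s⁻⁴·A⁻².
  Ω = kg·m²·s⁻³·A⁻².
  Combining: W²·F⁻¹·Ω = (kg²·m⁴·s⁻⁶) · (kg·m²·s⁻⁴·A⁻²) · (kg·m²·s⁻³·A⁻²) = kg⁴·m⁸·s⁻¹³·A⁻⁴.
Right side:
  Ω = kg·m²·s⁻³·A⁻².
  V = kg·m²·s⁻³·A⁻¹.
  F = kg⁻¹·m⁻²·s⁴·A².
  So F⁻¹ = kg·m²·s⁻⁴·A⁻².
  W = kg·m²·s⁻³.
  Combining: Ω·V·F⁻¹·A·W = (kg·m²·s⁻³·A⁻²) · (kg·m²·s⁻³·A⁻¹) · (kg·m²·s⁻⁴·A⁻²) · A · (kg·m²·s⁻³) = kg⁴·m⁸·s⁻¹³·A⁻⁴.
Both reduce to kg⁴·m⁸·s⁻¹³·A⁻⁴.

Yes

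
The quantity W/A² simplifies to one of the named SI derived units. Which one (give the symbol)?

W = kg·m²·s⁻³.
Combining: A⁻²·W = A⁻² · (kg·m²·s⁻³) = kg·m²·s⁻³·A⁻².
kg·m²·s⁻³·A⁻² is the base-SI form of the ohm.

Ω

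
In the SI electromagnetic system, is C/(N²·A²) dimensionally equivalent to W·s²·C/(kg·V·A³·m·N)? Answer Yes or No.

Left side:
  N = kg·m/s² = kg·m·s⁻² (force = mass × acceleration).
  So N⁻² = kg⁻²·m⁻²·s⁴.
  C = A·s = s·A (charge = current × time).
  Combining: N⁻²·A⁻²·C = (kg⁻²·m⁻²·s⁴) · A⁻² · (s·A) = kg⁻²·m⁻²·s⁵·A⁻¹.
Right side:
  W = kg·m²·s⁻³.
  V = kg·m²·s⁻³·A⁻¹.
  So V⁻¹ = kg⁻¹·m⁻²·s³·A.
  C = s·A.
  N = kg·m·s⁻².
  So N⁻¹ = kg⁻¹·m⁻¹·s².
  Combining: W·kg⁻¹·V⁻¹·A⁻³·s²·C·m⁻¹·N⁻¹ = (kg·m²·s⁻³) · kg⁻¹ · (kg⁻¹·m⁻²·s³·A) · A⁻³ · s² · (s·A) · m⁻¹ · (kg⁻¹·m⁻¹·s²) = kg⁻²·m⁻²·s⁵·A⁻¹.
Both reduce to kg⁻²·m⁻²·s⁵·A⁻¹.

Yes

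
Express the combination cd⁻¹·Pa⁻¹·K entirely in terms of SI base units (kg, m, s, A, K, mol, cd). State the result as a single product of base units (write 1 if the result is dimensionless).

kg⁻¹·m·s²·K·cd⁻¹

Pa = N/m² (pressure = force per area),
    = kg·m⁻¹·s⁻².
So Pa⁻¹ = kg⁻¹·m·s².
Combining: cd⁻¹·Pa⁻¹·K = cd⁻¹ · (kg⁻¹·m·s²) · K = kg⁻¹·m·s²·K·cd⁻¹.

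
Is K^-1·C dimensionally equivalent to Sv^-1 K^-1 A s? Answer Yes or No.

Left side:
  C = s·A.
  Combining: K⁻¹·C = K⁻¹ · (s·A) = s·A·K⁻¹.
Right side:
  Sv = m²·s⁻².
  So Sv⁻¹ = m⁻²·s².
  Combining: Sv⁻¹·K⁻¹·A·s = (m⁻²·s²) · K⁻¹ · A · s = m⁻²·s³·A·K⁻¹.
Left is s·A·K⁻¹; right is m⁻²·s³·A·K⁻¹ — different.

No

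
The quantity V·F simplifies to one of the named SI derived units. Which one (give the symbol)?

C

V = W/A (potential = power per current),
    = kg·m²·s⁻³·A⁻¹.
F = C/V (capacitance = charge per voltage),
    = A·s/(kg·m²·s⁻³·A⁻¹) (substituting C and V),
    = kg⁻¹·m⁻²·s⁴·A².
Combining: V·F = (kg·m²·s⁻³·A⁻¹) · (kg⁻¹·m⁻²·s⁴·A²) = s·A.
s·A is the base-SI form of the coulomb.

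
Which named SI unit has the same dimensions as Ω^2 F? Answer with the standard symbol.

H

Ω = kg·m²·s⁻³·A⁻².
So Ω² = kg²·m⁴·s⁻⁶·A⁻⁴.
F = kg⁻¹·m⁻²·s⁴·A².
Combining: Ω²·F = (kg²·m⁴·s⁻⁶·A⁻⁴) · (kg⁻¹·m⁻²·s⁴·A²) = kg·m²·s⁻²·A⁻².
kg·m²·s⁻²·A⁻² is the base-SI form of the henry.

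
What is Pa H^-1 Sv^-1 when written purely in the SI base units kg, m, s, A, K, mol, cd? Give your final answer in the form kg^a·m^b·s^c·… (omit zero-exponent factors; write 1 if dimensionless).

Pa = kg·m⁻¹·s⁻².
H = kg·m²·s⁻²·A⁻².
So H⁻¹ = kg⁻¹·m⁻²·s²·A².
Sv = m²·s⁻².
So Sv⁻¹ = m⁻²·s².
Combining: Pa·H⁻¹·Sv⁻¹ = (kg·m⁻¹·s⁻²) · (kg⁻¹·m⁻²·s²·A²) · (m⁻²·s²) = m⁻⁵·s²·A².

m⁻⁵·s²·A²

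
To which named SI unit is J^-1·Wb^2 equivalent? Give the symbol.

J = N·m (work = force × distance),
    = kg·m²·s⁻².
So J⁻¹ = kg⁻¹·m⁻²·s².
Wb = V·s (flux: a volt is a weber per second),
    = kg·m²·s⁻²·A⁻¹.
So Wb² = kg²·m⁴·s⁻⁴·A⁻².
Combining: J⁻¹·Wb² = (kg⁻¹·m⁻²·s²) · (kg²·m⁴·s⁻⁴·A⁻²) = kg·m²·s⁻²·A⁻².
kg·m²·s⁻²·A⁻² is the base-SI form of the henry.

H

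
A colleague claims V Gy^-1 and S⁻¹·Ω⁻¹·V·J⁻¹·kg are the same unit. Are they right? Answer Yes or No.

Yes

Left side:
  V = W/A (potential = power per current),
      = kg·m²·s⁻³·A⁻¹.
  Gy = J/kg (absorbed dose = energy per mass),
      = m²·s⁻².
  So Gy⁻¹ = m⁻²·s².
  Combining: V·Gy⁻¹ = (kg·m²·s⁻³·A⁻¹) · (m⁻²·s²) = kg·s⁻¹·A⁻¹.
Right side:
  S = 1/Ω (conductance is reciprocal resistance),
      = kg⁻¹·m⁻²·s³·A².
  So S⁻¹ = kg·m²·s⁻³·A⁻².
  Ω = V/A (resistance = voltage per current),
      = kg·m²·s⁻³·A⁻².
  So Ω⁻¹ = kg⁻¹·m⁻²·s³·A².
  V = W/A (potential = power per current),
      = kg·m²·s⁻³·A⁻¹.
  J = N·m (work = force × distance),
      = kg·m²·s⁻².
  So J⁻¹ = kg⁻¹·m⁻²·s².
  Combining: S⁻¹·Ω⁻¹·V·J⁻¹·kg = (kg·m²·s⁻³·A⁻²) · (kg⁻¹·m⁻²·s³·A²) · (kg·m²·s⁻³·A⁻¹) · (kg⁻¹·m⁻²·s²) · kg = kg·s⁻¹·A⁻¹.
Both reduce to kg·s⁻¹·A⁻¹.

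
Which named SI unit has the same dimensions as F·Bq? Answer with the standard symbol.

F = C/V (capacitance = charge per voltage),
    = A·s/(kg·m²·s⁻³·A⁻¹) (substituting C and V),
    = kg⁻¹·m⁻²·s⁴·A².
Bq = 1/s = s⁻¹ (activity is decays per second).
Combining: F·Bq = (kg⁻¹·m⁻²·s⁴·A²) · s⁻¹ = kg⁻¹·m⁻²·s³·A².
kg⁻¹·m⁻²·s³·A² is the base-SI form of the siemens.

S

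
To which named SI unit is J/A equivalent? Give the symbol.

Wb

J = N·m (work = force × distance),
    = kg·m²·s⁻².
Combining: J·A⁻¹ = (kg·m²·s⁻²) · A⁻¹ = kg·m²·s⁻²·A⁻¹.
kg·m²·s⁻²·A⁻¹ is the base-SI form of the weber.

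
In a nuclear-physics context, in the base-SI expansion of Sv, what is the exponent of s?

-2

Sv = J/kg (equivalent dose = energy per mass),
    = m²·s⁻².
The exponent of s is -2.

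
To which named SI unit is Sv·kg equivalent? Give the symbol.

J

Sv = J/kg (equivalent dose = energy per mass),
    = m²·s⁻².
Combining: Sv·kg = (m²·s⁻²) · kg = kg·m²·s⁻².
kg·m²·s⁻² is the base-SI form of the joule.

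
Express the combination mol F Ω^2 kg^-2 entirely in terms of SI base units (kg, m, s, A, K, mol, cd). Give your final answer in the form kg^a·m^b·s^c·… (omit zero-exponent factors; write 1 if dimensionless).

kg⁻¹·m²·s⁻²·A⁻²·mol

F = C/V (capacitance = charge per voltage),
    = A·s/(kg·m²·s⁻³·A⁻¹) (substituting C and V),
    = kg⁻¹·m⁻²·s⁴·A².
Ω = V/A (resistance = voltage per current),
    = kg·m²·s⁻³·A⁻².
So Ω² = kg²·m⁴·s⁻⁶·A⁻⁴.
Combining: mol·F·Ω²·kg⁻² = mol · (kg⁻¹·m⁻²·s⁴·A²) · (kg²·m⁴·s⁻⁶·A⁻⁴) · kg⁻² = kg⁻¹·m²·s⁻²·A⁻²·mol.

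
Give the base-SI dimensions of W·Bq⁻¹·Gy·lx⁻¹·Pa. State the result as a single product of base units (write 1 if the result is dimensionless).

kg²·m⁵·s⁻⁶·cd⁻¹

W = J/s (power = energy per time),
    = kg·m²·s⁻³.
Bq = 1/s = s⁻¹ (activity is decays per second).
So Bq⁻¹ = s.
Gy = J/kg (absorbed dose = energy per mass),
    = m²·s⁻².
lx = lm/m² (illuminance = luminous flux per area),
    = m⁻²·cd.
So lx⁻¹ = m²·cd⁻¹.
Pa = N/m² (pressure = force per area),
    = kg·m⁻¹·s⁻².
Combining: W·Bq⁻¹·Gy·lx⁻¹·Pa = (kg·m²·s⁻³) · s · (m²·s⁻²) · (m²·cd⁻¹) · (kg·m⁻¹·s⁻²) = kg²·m⁵·s⁻⁶·cd⁻¹.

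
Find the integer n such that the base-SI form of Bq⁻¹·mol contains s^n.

1

Bq = s⁻¹.
So Bq⁻¹ = s.
Combining: Bq⁻¹·mol = s · mol = s·mol.
The exponent of s is 1.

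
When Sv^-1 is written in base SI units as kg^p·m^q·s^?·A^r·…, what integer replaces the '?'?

Sv = m²·s⁻².
So Sv⁻¹ = m⁻²·s².
The exponent of s is 2.

2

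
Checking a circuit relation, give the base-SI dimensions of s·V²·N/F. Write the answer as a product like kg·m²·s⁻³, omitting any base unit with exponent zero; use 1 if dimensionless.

V = W/A (potential = power per current),
    = kg·m²·s⁻³·A⁻¹.
So V² = kg²·m⁴·s⁻⁶·A⁻².
N = kg·m/s² = kg·m·s⁻² (force = mass × acceleration).
F = C/V (capacitance = charge per voltage),
    = A·s/(kg·m²·s⁻³·A⁻¹) (substituting C and V),
    = kg⁻¹·m⁻²·s⁴·A².
So F⁻¹ = kg·m²·s⁻⁴·A⁻².
Combining: s·V²·N·F⁻¹ = s · (kg²·m⁴·s⁻⁶·A⁻²) · (kg·m·s⁻²) · (kg·m²·s⁻⁴·A⁻²) = kg⁴·m⁷·s⁻¹¹·A⁻⁴.

kg⁴·m⁷·s⁻¹¹·A⁻⁴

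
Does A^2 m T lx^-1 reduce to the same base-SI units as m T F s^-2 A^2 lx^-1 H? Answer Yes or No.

Left side:
  T = Wb/m² (flux density = flux per area),
      = kg·s⁻²·A⁻¹.
  lx = lm/m² (illuminance = luminous flux per area),
      = m⁻²·cd.
  So lx⁻¹ = m²·cd⁻¹.
  Combining: A²·m·T·lx⁻¹ = A² · m · (kg·s⁻²·A⁻¹) · (m²·cd⁻¹) = kg·m³·s⁻²·A·cd⁻¹.
Right side:
  T = kg·s⁻²·A⁻¹.
  F = kg⁻¹·m⁻²·s⁴·A².
  lx = m⁻²·cd.
  So lx⁻¹ = m²·cd⁻¹.
  H = kg·m²·s⁻²·A⁻².
  Combining: m·T·F·s⁻²·A²·lx⁻¹·H = m · (kg·s⁻²·A⁻¹) · (kg⁻¹·m⁻²·s⁴·A²) · s⁻² · A² · (m²·cd⁻¹) · (kg·m²·s⁻²·A⁻²) = kg·m³·s⁻²·A·cd⁻¹.
Both reduce to kg·m³·s⁻²·A·cd⁻¹.

Yes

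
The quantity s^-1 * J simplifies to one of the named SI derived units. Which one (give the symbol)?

W

J = N·m (work = force × distance),
    = kg·m²·s⁻².
Combining: s⁻¹·J = s⁻¹ · (kg·m²·s⁻²) = kg·m²·s⁻³.
kg·m²·s⁻³ is the base-SI form of the watt.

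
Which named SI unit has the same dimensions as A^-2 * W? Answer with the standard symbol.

Ω

W = J/s (power = energy per time),
    = kg·m²·s⁻³.
Combining: A⁻²·W = A⁻² · (kg·m²·s⁻³) = kg·m²·s⁻³·A⁻².
kg·m²·s⁻³·A⁻² is the base-SI form of the ohm.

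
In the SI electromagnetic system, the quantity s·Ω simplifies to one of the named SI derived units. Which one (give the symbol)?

Ω = V/A (resistance = voltage per current),
    = kg·m²·s⁻³·A⁻².
Combining: s·Ω = s · (kg·m²·s⁻³·A⁻²) = kg·m²·s⁻²·A⁻².
kg·m²·s⁻²·A⁻² is the base-SI form of the henry.

H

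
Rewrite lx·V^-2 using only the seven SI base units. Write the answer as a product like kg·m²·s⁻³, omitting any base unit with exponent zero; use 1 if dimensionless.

lx = lm/m² (illuminance = luminous flux per area),
    = m⁻²·cd.
V = W/A (potential = power per current),
    = kg·m²·s⁻³·A⁻¹.
So V⁻² = kg⁻²·m⁻⁴·s⁶·A².
Combining: lx·V⁻² = (m⁻²·cd) · (kg⁻²·m⁻⁴·s⁶·A²) = kg⁻²·m⁻⁶·s⁶·A²·cd.

kg⁻²·m⁻⁶·s⁶·A²·cd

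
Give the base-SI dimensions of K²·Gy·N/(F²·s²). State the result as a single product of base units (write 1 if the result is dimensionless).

F = C/V (capacitance = charge per voltage),
    = A·s/(kg·m²·s⁻³·A⁻¹) (substituting C and V),
    = kg⁻¹·m⁻²·s⁴·A².
So F⁻² = kg²·m⁴·s⁻⁸·A⁻⁴.
Gy = J/kg (absorbed dose = energy per mass),
    = m²·s⁻².
N = kg·m/s² = kg·m·s⁻² (force = mass × acceleration).
Combining: F⁻²·K²·s⁻²·Gy·N = (kg²·m⁴·s⁻⁸·A⁻⁴) · K² · s⁻² · (m²·s⁻²) · (kg·m·s⁻²) = kg³·m⁷·s⁻¹⁴·A⁻⁴·K².

kg³·m⁷·s⁻¹⁴·A⁻⁴·K²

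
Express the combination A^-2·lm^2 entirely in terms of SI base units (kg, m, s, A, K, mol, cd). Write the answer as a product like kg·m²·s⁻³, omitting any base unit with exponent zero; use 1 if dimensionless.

A⁻²·cd²

lm = cd·sr = cd (luminous flux; sr is dimensionless).
So lm² = cd².
Combining: A⁻²·lm² = A⁻² · cd² = A⁻²·cd².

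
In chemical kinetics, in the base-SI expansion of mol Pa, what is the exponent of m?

Pa = kg·m⁻¹·s⁻².
Combining: mol·Pa = mol · (kg·m⁻¹·s⁻²) = kg·m⁻¹·s⁻²·mol.
The exponent of m is -1.

-1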